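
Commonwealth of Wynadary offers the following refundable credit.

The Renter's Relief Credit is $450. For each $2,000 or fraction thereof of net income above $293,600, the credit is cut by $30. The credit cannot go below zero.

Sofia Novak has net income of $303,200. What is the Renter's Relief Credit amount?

Renter's Relief Credit: income exceeds $293,600 by $9,600, which is 5 full-or-partial $2,000 increments; reduction = 5 × $30 = $150, leaving $300.

$300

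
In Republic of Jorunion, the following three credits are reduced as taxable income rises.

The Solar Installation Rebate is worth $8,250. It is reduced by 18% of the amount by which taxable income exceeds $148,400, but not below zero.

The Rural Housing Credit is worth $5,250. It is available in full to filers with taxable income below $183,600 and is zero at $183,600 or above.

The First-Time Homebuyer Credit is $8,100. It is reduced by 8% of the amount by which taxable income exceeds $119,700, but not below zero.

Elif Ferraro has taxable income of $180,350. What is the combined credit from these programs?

Solar Installation Rebate: 18% of the $31,950 excess over $148,400 is $5,751; credit = $8,250 − $5,751 = $2,499.
Rural Housing Credit: $180,350 is below the $183,600 cutoff, so the full $5,250 applies.
First-Time Homebuyer Credit: 8% of the $60,650 excess over $119,700 is $4,852; credit = $8,100 − $4,852 = $3,248.
Total: $2,499 + $5,250 + $3,248 = $10,997.

$10,997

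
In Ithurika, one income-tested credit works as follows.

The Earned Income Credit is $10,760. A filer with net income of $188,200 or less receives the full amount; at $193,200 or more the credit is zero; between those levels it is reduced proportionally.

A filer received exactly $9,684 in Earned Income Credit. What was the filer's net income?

$188,700

$9,684 is 9,684/10,760 of the full $10,760, so 1,076/10,760 of the $5,000 range has been used: income = $188,200 + $5,000 × 1,076/10,760 = $188,700.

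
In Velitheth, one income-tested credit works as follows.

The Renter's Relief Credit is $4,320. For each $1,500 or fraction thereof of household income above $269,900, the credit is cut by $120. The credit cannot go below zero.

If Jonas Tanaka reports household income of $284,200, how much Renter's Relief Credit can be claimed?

Renter's Relief Credit: income exceeds $269,900 by $14,300, which is 10 full-or-partial $1,500 increments; reduction = 10 × $120 = $1,200, leaving $3,120.

$3,120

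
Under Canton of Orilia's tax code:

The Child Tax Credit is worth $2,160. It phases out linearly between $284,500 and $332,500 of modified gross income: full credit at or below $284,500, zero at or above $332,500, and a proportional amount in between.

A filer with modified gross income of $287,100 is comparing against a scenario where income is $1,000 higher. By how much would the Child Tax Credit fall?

$45

At $287,100 — $287,100 is $2,600 into a $48,000 phase-out range, leaving 45,400/48,000 of the credit: $2,160 × 45,400/48,000 = $2,043.
At $288,100 — $288,100 is $3,600 into a $48,000 phase-out range, leaving 44,400/48,000 of the credit: $2,160 × 44,400/48,000 = $1,998.
Lost: $2,043 − $1,998 = $45.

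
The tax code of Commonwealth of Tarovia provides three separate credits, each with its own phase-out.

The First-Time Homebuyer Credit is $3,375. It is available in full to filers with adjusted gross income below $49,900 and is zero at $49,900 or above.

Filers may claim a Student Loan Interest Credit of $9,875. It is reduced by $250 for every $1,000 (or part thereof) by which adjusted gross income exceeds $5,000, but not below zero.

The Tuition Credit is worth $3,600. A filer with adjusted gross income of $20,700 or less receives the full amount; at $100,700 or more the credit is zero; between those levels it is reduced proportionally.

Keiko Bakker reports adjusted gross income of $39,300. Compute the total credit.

First-Time Homebuyer Credit: $39,300 is below the $49,900 cutoff, so the full $3,375 applies.
Student Loan Interest Credit: income exceeds $5,000 by $34,300, which is 35 full-or-partial $1,000 increments; reduction = 35 × $250 = $8,750, leaving $1,125.
Tuition Credit: $39,300 is $18,600 into a $80,000 phase-out range, leaving 61,400/80,000 of the credit: $3,600 × 61,400/80,000 = $2,763.
Total: $3,375 + $1,125 + $2,763 = $7,263.

$7,263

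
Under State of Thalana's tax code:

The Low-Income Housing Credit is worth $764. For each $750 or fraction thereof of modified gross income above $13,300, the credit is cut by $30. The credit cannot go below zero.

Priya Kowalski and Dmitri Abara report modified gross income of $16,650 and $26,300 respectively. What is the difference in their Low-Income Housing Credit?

$390

Priya ($16,650): Low-Income Housing Credit: income exceeds $13,300 by $3,350, which is 5 full-or-partial $750 increments; reduction = 5 × $30 = $150, leaving $614.
Dmitri ($26,300): Low-Income Housing Credit: income exceeds $13,300 by $13,000, which is 18 full-or-partial $750 increments; reduction = 18 × $30 = $540, leaving $224.
Difference: |$614 − $224| = $390.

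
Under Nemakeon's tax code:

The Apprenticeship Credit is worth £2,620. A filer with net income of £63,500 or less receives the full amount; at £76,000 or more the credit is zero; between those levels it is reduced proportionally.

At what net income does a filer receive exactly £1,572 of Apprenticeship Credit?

£68,500

£1,572 is 1,572/2,620 of the full £2,620, so 1,048/2,620 of the £12,500 range has been used: income = £63,500 + £12,500 × 1,048/2,620 = £68,500.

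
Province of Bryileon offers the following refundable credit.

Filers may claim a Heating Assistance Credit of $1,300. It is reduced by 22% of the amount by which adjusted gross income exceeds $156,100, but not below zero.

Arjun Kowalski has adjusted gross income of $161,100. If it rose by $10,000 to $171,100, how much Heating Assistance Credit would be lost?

At $161,100 — 22% of the $5,000 excess over $156,100 is $1,100; credit = $1,300 − $1,100 = $200.
At $171,100 — 22% of the $15,000 excess over $156,100 is $3,300 ≥ base, so the credit is $0.
Lost: $200 − $0 = $200.

$200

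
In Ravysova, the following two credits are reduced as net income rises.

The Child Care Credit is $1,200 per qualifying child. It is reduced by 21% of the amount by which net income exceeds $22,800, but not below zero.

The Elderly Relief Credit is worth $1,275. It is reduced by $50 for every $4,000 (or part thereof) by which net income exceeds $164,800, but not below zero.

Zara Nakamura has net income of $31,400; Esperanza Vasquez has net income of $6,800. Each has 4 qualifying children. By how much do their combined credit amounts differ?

$1,806

Zara ($31,400): Child Care Credit: base = 4 × $1,200 = $4,800. 21% of the $8,600 excess over $22,800 is $1,806; credit = $4,800 − $1,806 = $2,994. Elderly Relief Credit: $31,400 is at or below the $164,800 threshold, so the full $1,275 applies. total $2,994 + $1,275 = $4,269
Esperanza ($6,800): Child Care Credit: base = 4 × $1,200 = $4,800. $6,800 is at or below the $22,800 threshold, so the full $4,800 applies. Elderly Relief Credit: $6,800 is at or below the $164,800 threshold, so the full $1,275 applies. total $4,800 + $1,275 = $6,075
Difference: |$4,269 − $6,075| = $1,806.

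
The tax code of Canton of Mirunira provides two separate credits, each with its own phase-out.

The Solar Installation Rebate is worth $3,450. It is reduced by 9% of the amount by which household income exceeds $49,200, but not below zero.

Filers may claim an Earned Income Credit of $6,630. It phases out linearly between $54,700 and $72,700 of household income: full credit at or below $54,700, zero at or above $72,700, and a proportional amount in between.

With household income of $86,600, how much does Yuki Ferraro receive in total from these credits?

$84

Solar Installation Rebate: 9% of the $37,400 excess over $49,200 is $3,366; credit = $3,450 − $3,366 = $84.
Earned Income Credit: $86,600 is at or above $72,700, so the credit is $0.
Total: $84 + $0 = $84.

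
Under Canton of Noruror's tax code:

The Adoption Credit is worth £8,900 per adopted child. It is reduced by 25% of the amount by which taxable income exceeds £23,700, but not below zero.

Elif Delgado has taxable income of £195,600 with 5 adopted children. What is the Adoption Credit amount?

£1,525

Adoption Credit: base = 5 × £8,900 = £44,500. 25% of the £171,900 excess over £23,700 is £42,975; credit = £44,500 − £42,975 = £1,525.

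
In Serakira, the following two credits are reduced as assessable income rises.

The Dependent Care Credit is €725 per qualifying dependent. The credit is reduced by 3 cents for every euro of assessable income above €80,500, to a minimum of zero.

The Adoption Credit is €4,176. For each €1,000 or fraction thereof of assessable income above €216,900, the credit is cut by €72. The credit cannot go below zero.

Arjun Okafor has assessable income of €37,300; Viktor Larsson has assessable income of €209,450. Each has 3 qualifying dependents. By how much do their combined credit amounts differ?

€2,175

Arjun (€37,300): Dependent Care Credit: base = 3 × €725 = €2,175. €37,300 is at or below the €80,500 threshold, so the full €2,175 applies. Adoption Credit: €37,300 is at or below the €216,900 threshold, so the full €4,176 applies. total €2,175 + €4,176 = €6,351
Viktor (€209,450): Dependent Care Credit: base = 3 × €725 = €2,175. 3% of the €128,950 excess over €80,500 is €3,868.50 ≥ base, so the credit is €0. Adoption Credit: €209,450 is at or below the €216,900 threshold, so the full €4,176 applies. total €0 + €4,176 = €4,176
Difference: |€6,351 − €4,176| = €2,175.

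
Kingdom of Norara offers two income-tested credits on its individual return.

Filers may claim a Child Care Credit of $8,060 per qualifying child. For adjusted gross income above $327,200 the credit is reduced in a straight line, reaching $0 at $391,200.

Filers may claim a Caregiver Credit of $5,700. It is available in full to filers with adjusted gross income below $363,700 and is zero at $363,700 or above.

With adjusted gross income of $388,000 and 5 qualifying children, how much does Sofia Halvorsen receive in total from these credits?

$2,015

Child Care Credit: base = 5 × $8,060 = $40,300. $388,000 is $60,800 into a $64,000 phase-out range, leaving 3,200/64,000 of the credit: $40,300 × 3,200/64,000 = $2,015.
Caregiver Credit: $388,000 meets or exceeds the $363,700 cutoff, so the credit is $0.
Total: $2,015 + $0 = $2,015.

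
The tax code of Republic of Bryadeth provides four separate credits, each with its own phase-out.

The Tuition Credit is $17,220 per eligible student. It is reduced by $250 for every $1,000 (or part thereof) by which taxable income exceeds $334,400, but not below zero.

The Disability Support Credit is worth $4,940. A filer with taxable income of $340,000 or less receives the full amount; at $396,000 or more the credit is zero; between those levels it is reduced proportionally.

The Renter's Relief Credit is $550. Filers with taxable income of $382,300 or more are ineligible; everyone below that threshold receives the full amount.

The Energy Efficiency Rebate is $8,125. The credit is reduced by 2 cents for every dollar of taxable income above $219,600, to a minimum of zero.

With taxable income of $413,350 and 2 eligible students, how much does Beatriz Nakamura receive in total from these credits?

$18,940

Tuition Credit: base = 2 × $17,220 = $34,440. income exceeds $334,400 by $78,950, which is 79 full-or-partial $1,000 increments; reduction = 79 × $250 = $19,750, leaving $14,690.
Disability Support Credit: $413,350 is at or above $396,000, so the credit is $0.
Renter's Relief Credit: $413,350 meets or exceeds the $382,300 cutoff, so the credit is $0.
Energy Efficiency Rebate: 2% of the $193,750 excess over $219,600 is $3,875; credit = $8,125 − $3,875 = $4,250.
Total: $14,690 + $0 + $0 + $4,250 = $18,940.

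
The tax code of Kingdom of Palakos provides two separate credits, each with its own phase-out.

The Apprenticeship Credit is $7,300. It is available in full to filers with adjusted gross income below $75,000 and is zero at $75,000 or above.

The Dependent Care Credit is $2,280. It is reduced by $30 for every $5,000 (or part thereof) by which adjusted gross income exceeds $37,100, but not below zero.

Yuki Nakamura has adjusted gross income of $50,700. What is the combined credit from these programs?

Apprenticeship Credit: $50,700 is below the $75,000 cutoff, so the full $7,300 applies.
Dependent Care Credit: income exceeds $37,100 by $13,600, which is 3 full-or-partial $5,000 increments; reduction = 3 × $30 = $90, leaving $2,190.
Total: $7,300 + $2,190 = $9,490.

$9,490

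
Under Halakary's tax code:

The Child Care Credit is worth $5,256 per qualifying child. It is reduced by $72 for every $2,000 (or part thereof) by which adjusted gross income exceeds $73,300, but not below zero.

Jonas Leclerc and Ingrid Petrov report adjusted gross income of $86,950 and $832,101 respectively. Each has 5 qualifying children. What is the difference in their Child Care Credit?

$25,776

Jonas ($86,950): Child Care Credit: base = 5 × $5,256 = $26,280. income exceeds $73,300 by $13,650, which is 7 full-or-partial $2,000 increments; reduction = 7 × $72 = $504, leaving $25,776.
Ingrid ($832,101): Child Care Credit: base = 5 × $5,256 = $26,280. income exceeds $73,300 by $758,801 → 380 increments × $72 = $27,360 ≥ base, so the credit is $0.
Difference: |$25,776 − $0| = $25,776.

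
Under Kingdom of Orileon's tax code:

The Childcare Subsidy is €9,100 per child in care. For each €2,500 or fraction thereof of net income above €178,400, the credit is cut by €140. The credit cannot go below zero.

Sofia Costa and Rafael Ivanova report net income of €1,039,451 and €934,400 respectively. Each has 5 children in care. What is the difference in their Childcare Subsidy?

Sofia (€1,039,451): Childcare Subsidy: base = 5 × €9,100 = €45,500. income exceeds €178,400 by €861,051 → 345 increments × €140 = €48,300 ≥ base, so the credit is €0.
Rafael (€934,400): Childcare Subsidy: base = 5 × €9,100 = €45,500. income exceeds €178,400 by €756,000, which is 303 full-or-partial €2,500 increments; reduction = 303 × €140 = €42,420, leaving €3,080.
Difference: |€0 − €3,080| = €3,080.

€3,080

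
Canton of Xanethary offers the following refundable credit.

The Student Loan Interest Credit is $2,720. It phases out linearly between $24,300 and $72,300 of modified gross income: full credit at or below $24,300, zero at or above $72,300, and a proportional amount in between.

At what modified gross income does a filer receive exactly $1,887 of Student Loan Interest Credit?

$1,887 is 1,887/2,720 of the full $2,720, so 833/2,720 of the $48,000 range has been used: income = $24,300 + $48,000 × 833/2,720 = $39,000.

$39,000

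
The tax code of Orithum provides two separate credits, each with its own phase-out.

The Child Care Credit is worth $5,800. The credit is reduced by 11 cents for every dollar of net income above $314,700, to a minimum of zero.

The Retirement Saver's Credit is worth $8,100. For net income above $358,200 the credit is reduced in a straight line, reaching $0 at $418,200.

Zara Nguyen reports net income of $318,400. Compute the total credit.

Child Care Credit: 11% of the $3,700 excess over $314,700 is $407; credit = $5,800 − $407 = $5,393.
Retirement Saver's Credit: $318,400 is at or below the $358,200 threshold, so the full $8,100 applies.
Total: $5,393 + $8,100 = $13,493.

$13,493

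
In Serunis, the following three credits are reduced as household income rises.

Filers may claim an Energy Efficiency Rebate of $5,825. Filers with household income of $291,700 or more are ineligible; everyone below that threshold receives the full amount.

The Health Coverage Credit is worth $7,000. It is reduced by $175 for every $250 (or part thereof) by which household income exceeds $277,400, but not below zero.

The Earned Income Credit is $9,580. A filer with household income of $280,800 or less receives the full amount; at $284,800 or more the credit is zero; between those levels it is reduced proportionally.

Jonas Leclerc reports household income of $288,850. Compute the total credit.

$5,825

Energy Efficiency Rebate: $288,850 is below the $291,700 cutoff, so the full $5,825 applies.
Health Coverage Credit: income exceeds $277,400 by $11,450 → 46 increments × $175 = $8,050 ≥ base, so the credit is $0.
Earned Income Credit: $288,850 is at or above $284,800, so the credit is $0.
Total: $5,825 + $0 + $0 = $5,825.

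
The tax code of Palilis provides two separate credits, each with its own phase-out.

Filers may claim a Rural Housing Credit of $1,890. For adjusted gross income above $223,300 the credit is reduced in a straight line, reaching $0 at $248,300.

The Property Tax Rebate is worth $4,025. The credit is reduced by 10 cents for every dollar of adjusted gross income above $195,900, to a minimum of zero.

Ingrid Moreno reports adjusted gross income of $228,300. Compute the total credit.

$2,297

Rural Housing Credit: $228,300 is $5,000 into a $25,000 phase-out range, leaving 20,000/25,000 of the credit: $1,890 × 20,000/25,000 = $1,512.
Property Tax Rebate: 10% of the $32,400 excess over $195,900 is $3,240; credit = $4,025 − $3,240 = $785.
Total: $1,512 + $785 = $2,297.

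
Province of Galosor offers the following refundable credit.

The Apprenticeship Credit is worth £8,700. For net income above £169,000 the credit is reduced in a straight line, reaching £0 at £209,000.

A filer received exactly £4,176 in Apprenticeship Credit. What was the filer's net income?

£189,800

£4,176 is 4,176/8,700 of the full £8,700, so 4,524/8,700 of the £40,000 range has been used: income = £169,000 + £40,000 × 4,524/8,700 = £189,800.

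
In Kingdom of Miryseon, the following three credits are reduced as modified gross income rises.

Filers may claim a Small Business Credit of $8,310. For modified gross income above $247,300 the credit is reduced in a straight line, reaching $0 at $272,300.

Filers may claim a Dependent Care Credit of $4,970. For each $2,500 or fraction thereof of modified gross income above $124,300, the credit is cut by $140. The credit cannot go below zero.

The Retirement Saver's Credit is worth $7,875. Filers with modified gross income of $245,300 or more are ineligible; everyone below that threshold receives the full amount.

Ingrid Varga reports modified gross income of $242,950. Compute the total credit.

Small Business Credit: $242,950 is at or below the $247,300 threshold, so the full $8,310 applies.
Dependent Care Credit: income exceeds $124,300 by $118,650 → 48 increments × $140 = $6,720 ≥ base, so the credit is $0.
Retirement Saver's Credit: $242,950 is below the $245,300 cutoff, so the full $7,875 applies.
Total: $8,310 + $0 + $7,875 = $16,185.

$16,185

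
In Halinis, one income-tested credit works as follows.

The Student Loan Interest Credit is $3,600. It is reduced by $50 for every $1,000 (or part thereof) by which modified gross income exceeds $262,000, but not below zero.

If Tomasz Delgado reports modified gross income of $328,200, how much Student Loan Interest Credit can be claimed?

Student Loan Interest Credit: income exceeds $262,000 by $66,200, which is 67 full-or-partial $1,000 increments; reduction = 67 × $50 = $3,350, leaving $250.

$250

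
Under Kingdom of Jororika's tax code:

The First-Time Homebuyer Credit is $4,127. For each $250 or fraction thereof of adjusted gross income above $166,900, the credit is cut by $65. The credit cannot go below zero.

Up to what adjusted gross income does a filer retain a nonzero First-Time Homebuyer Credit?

After 63 increments the reduction is 63 × $65 = $4,095, leaving $32; one more increment wipes it out. Increment 63 ends at excess 63 × $250 = $15,750, so the highest qualifying income is $166,900 + $15,750 = $182,650.

$182,650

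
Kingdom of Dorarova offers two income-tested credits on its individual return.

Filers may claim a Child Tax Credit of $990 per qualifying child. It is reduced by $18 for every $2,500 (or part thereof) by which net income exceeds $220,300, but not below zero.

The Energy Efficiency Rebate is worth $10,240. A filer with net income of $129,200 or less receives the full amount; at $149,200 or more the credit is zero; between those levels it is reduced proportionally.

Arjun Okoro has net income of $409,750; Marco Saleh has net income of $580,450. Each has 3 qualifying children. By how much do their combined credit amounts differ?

$1,242

Arjun ($409,750): Child Tax Credit: base = 3 × $990 = $2,970. income exceeds $220,300 by $189,450, which is 76 full-or-partial $2,500 increments; reduction = 76 × $18 = $1,368, leaving $1,602. Energy Efficiency Rebate: $409,750 is at or above $149,200, so the credit is $0. total $1,602 + $0 = $1,602
Marco ($580,450): Child Tax Credit: base = 3 × $990 = $2,970. income exceeds $220,300 by $360,150, which is 145 full-or-partial $2,500 increments; reduction = 145 × $18 = $2,610, leaving $360. Energy Efficiency Rebate: $580,450 is at or above $149,200, so the credit is $0. total $360 + $0 = $360
Difference: |$1,602 − $360| = $1,242.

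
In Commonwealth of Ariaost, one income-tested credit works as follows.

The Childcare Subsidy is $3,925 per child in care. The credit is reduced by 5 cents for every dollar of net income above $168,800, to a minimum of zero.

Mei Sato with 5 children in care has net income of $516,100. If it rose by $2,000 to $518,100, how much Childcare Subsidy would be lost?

$100

At $516,100 — base = 5 × $3,925 = $19,625. 5% of the $347,300 excess over $168,800 is $17,365; credit = $19,625 − $17,365 = $2,260.
At $518,100 — base = 5 × $3,925 = $19,625. 5% of the $349,300 excess over $168,800 is $17,465; credit = $19,625 − $17,465 = $2,160.
Lost: $2,260 − $2,160 = $100.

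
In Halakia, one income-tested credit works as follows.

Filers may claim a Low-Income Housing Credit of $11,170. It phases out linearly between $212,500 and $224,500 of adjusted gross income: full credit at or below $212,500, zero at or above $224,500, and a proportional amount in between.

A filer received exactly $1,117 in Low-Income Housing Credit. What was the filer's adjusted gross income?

$1,117 is 1,117/11,170 of the full $11,170, so 10,053/11,170 of the $12,000 range has been used: income = $212,500 + $12,000 × 10,053/11,170 = $223,300.

$223,300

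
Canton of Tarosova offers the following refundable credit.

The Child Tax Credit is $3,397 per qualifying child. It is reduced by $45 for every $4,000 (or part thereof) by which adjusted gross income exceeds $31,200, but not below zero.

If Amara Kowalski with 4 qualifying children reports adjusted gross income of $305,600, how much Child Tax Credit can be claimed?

$10,483

Child Tax Credit: base = 4 × $3,397 = $13,588. income exceeds $31,200 by $274,400, which is 69 full-or-partial $4,000 increments; reduction = 69 × $45 = $3,105, leaving $10,483.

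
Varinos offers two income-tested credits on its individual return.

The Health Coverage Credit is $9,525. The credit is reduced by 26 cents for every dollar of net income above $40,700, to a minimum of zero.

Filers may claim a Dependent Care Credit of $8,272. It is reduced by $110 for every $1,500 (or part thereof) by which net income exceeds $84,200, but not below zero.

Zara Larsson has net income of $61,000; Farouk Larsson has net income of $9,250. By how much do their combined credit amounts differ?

Zara ($61,000): Health Coverage Credit: 26% of the $20,300 excess over $40,700 is $5,278; credit = $9,525 − $5,278 = $4,247. Dependent Care Credit: $61,000 is at or below the $84,200 threshold, so the full $8,272 applies. total $4,247 + $8,272 = $12,519
Farouk ($9,250): Health Coverage Credit: $9,250 is at or below the $40,700 threshold, so the full $9,525 applies. Dependent Care Credit: $9,250 is at or below the $84,200 threshold, so the full $8,272 applies. total $9,525 + $8,272 = $17,797
Difference: |$12,519 − $17,797| = $5,278.

$5,278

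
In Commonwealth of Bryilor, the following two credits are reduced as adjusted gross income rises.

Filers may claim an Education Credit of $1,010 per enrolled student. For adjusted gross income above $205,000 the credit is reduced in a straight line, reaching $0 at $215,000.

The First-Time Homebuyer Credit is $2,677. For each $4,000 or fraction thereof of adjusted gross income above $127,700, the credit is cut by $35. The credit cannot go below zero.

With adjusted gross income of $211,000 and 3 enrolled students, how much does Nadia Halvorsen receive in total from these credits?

Education Credit: base = 3 × $1,010 = $3,030. $211,000 is $6,000 into a $10,000 phase-out range, leaving 4,000/10,000 of the credit: $3,030 × 4,000/10,000 = $1,212.
First-Time Homebuyer Credit: income exceeds $127,700 by $83,300, which is 21 full-or-partial $4,000 increments; reduction = 21 × $35 = $735, leaving $1,942.
Total: $1,212 + $1,942 = $3,154.

$3,154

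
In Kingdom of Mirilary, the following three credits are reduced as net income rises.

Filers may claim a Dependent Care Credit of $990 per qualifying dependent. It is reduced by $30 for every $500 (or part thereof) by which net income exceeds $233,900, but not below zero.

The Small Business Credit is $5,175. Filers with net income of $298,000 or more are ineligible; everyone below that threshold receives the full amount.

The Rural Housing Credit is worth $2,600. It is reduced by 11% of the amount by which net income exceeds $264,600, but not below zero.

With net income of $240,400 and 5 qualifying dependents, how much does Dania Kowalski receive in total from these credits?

Dependent Care Credit: base = 5 × $990 = $4,950. income exceeds $233,900 by $6,500, which is 13 full-or-partial $500 increments; reduction = 13 × $30 = $390, leaving $4,560.
Small Business Credit: $240,400 is below the $298,000 cutoff, so the full $5,175 applies.
Rural Housing Credit: $240,400 is at or below the $264,600 threshold, so the full $2,600 applies.
Total: $4,560 + $5,175 + $2,600 = $12,335.

$12,335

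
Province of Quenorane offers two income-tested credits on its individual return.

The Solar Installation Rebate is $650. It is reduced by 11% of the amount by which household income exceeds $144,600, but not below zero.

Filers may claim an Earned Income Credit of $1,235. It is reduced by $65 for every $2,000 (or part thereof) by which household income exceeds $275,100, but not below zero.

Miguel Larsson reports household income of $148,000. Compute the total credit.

$1,511

Solar Installation Rebate: 11% of the $3,400 excess over $144,600 is $374; credit = $650 − $374 = $276.
Earned Income Credit: $148,000 is at or below the $275,100 threshold, so the full $1,235 applies.
Total: $276 + $1,235 = $1,511.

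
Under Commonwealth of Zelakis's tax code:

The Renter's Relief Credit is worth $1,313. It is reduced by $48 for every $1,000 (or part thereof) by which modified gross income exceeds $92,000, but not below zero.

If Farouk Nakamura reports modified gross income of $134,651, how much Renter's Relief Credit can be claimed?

$0

Renter's Relief Credit: income exceeds $92,000 by $42,651 → 43 increments × $48 = $2,064 ≥ base, so the credit is $0.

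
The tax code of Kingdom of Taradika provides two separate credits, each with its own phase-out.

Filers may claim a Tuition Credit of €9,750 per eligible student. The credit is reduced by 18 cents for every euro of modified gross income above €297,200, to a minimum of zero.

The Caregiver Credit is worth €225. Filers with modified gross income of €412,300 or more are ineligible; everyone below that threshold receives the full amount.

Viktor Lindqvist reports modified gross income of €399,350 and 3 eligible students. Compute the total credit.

€11,088

Tuition Credit: base = 3 × €9,750 = €29,250. 18% of the €102,150 excess over €297,200 is €18,387; credit = €29,250 − €18,387 = €10,863.
Caregiver Credit: €399,350 is below the €412,300 cutoff, so the full €225 applies.
Total: €10,863 + €225 = €11,088.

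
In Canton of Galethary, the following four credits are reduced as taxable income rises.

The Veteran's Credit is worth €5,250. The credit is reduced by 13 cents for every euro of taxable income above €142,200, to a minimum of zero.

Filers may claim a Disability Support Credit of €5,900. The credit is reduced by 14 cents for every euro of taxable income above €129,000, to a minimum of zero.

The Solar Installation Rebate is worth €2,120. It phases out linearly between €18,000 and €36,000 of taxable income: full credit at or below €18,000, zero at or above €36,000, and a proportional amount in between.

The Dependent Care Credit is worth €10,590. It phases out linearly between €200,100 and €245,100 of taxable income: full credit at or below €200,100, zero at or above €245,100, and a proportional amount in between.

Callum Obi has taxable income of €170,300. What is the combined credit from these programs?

€12,305

Veteran's Credit: 13% of the €28,100 excess over €142,200 is €3,653; credit = €5,250 − €3,653 = €1,597.
Disability Support Credit: 14% of the €41,300 excess over €129,000 is €5,782; credit = €5,900 − €5,782 = €118.
Solar Installation Rebate: €170,300 is at or above €36,000, so the credit is €0.
Dependent Care Credit: €170,300 is at or below the €200,100 threshold, so the full €10,590 applies.
Total: €1,597 + €118 + €0 + €10,590 = €12,305.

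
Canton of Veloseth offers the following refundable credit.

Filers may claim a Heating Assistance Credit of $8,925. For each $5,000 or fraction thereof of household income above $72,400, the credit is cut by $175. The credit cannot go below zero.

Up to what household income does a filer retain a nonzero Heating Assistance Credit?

$322,400

After 50 increments the reduction is 50 × $175 = $8,750, leaving $175; one more increment wipes it out. Increment 50 ends at excess 50 × $5,000 = $250,000, so the highest qualifying income is $72,400 + $250,000 = $322,400.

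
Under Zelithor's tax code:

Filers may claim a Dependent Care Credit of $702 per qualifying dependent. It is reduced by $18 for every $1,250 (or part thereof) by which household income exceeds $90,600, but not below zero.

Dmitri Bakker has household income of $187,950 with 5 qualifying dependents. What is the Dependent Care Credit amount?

Dependent Care Credit: base = 5 × $702 = $3,510. income exceeds $90,600 by $97,350, which is 78 full-or-partial $1,250 increments; reduction = 78 × $18 = $1,404, leaving $2,106.

$2,106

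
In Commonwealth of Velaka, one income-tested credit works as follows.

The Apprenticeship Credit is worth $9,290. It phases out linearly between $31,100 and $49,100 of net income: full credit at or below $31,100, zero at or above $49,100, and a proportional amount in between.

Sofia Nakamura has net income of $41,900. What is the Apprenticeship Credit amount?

Apprenticeship Credit: $41,900 is $10,800 into a $18,000 phase-out range, leaving 7,200/18,000 of the credit: $9,290 × 7,200/18,000 = $3,716.

$3,716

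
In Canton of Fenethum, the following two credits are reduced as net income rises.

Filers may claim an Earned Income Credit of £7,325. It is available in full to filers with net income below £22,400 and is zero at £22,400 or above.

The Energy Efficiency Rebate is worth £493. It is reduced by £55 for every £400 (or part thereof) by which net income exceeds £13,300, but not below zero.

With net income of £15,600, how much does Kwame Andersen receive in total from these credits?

£7,488

Earned Income Credit: £15,600 is below the £22,400 cutoff, so the full £7,325 applies.
Energy Efficiency Rebate: income exceeds £13,300 by £2,300, which is 6 full-or-partial £400 increments; reduction = 6 × £55 = £330, leaving £163.
Total: £7,325 + £163 = £7,488.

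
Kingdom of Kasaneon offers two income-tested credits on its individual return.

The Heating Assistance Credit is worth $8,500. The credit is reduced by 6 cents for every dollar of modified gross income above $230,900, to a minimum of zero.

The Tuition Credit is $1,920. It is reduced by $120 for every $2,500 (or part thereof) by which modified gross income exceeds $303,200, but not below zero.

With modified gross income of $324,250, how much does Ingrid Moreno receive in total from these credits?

$3,739

Heating Assistance Credit: 6% of the $93,350 excess over $230,900 is $5,601; credit = $8,500 − $5,601 = $2,899.
Tuition Credit: income exceeds $303,200 by $21,050, which is 9 full-or-partial $2,500 increments; reduction = 9 × $120 = $1,080, leaving $840.
Total: $2,899 + $840 = $3,739.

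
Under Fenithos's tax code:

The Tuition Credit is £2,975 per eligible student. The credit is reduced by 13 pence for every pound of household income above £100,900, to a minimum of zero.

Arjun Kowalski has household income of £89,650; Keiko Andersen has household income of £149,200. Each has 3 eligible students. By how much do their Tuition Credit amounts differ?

Arjun (£89,650): Tuition Credit: base = 3 × £2,975 = £8,925. £89,650 is at or below the £100,900 threshold, so the full £8,925 applies.
Keiko (£149,200): Tuition Credit: base = 3 × £2,975 = £8,925. 13% of the £48,300 excess over £100,900 is £6,279; credit = £8,925 − £6,279 = £2,646.
Difference: |£8,925 − £2,646| = £6,279.

£6,279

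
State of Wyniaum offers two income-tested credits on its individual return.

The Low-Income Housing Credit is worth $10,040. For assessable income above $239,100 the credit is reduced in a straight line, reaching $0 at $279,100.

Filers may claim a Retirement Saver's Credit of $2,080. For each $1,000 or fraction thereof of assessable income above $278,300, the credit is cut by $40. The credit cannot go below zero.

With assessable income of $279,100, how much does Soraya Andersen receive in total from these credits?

Low-Income Housing Credit: $279,100 is at or above $279,100, so the credit is $0.
Retirement Saver's Credit: income exceeds $278,300 by $800, which is 1 full-or-partial $1,000 increment; reduction = 1 × $40 = $40, leaving $2,040.
Total: $0 + $2,040 = $2,040.

$2,040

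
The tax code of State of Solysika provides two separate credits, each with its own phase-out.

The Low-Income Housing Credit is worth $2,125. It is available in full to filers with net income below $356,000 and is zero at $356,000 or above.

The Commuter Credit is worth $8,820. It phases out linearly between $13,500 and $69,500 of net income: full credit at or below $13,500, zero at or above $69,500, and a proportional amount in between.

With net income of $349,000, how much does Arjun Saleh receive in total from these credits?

$2,125

Low-Income Housing Credit: $349,000 is below the $356,000 cutoff, so the full $2,125 applies.
Commuter Credit: $349,000 is at or above $69,500, so the credit is $0.
Total: $2,125 + $0 = $2,125.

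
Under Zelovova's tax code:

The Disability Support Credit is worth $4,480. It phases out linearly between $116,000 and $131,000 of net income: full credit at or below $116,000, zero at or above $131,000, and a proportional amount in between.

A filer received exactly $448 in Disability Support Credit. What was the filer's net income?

$129,500

$448 is 448/4,480 of the full $4,480, so 4,032/4,480 of the $15,000 range has been used: income = $116,000 + $15,000 × 4,032/4,480 = $129,500.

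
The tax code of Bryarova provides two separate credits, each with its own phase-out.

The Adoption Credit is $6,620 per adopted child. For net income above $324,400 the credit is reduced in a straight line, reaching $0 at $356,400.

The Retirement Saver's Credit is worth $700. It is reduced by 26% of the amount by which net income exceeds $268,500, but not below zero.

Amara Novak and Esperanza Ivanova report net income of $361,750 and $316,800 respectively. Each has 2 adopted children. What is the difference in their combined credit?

Amara ($361,750): Adoption Credit: base = 2 × $6,620 = $13,240. $361,750 is at or above $356,400, so the credit is $0. Retirement Saver's Credit: 26% of the $93,250 excess over $268,500 is $24,245 ≥ base, so the credit is $0. total $0 + $0 = $0
Esperanza ($316,800): Adoption Credit: base = 2 × $6,620 = $13,240. $316,800 is at or below the $324,400 threshold, so the full $13,240 applies. Retirement Saver's Credit: 26% of the $48,300 excess over $268,500 is $12,558 ≥ base, so the credit is $0. total $13,240 + $0 = $13,240
Difference: |$0 − $13,240| = $13,240.

$13,240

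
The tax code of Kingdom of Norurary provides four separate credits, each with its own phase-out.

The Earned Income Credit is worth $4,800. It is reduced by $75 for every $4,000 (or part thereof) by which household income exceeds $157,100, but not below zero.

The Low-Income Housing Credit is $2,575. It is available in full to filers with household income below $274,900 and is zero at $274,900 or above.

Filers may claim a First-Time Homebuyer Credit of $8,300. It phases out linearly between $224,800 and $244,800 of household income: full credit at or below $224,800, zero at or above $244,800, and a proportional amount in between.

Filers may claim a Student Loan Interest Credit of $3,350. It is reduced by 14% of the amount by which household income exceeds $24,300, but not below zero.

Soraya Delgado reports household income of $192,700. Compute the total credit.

Earned Income Credit: income exceeds $157,100 by $35,600, which is 9 full-or-partial $4,000 increments; reduction = 9 × $75 = $675, leaving $4,125.
Low-Income Housing Credit: $192,700 is below the $274,900 cutoff, so the full $2,575 applies.
First-Time Homebuyer Credit: $192,700 is at or below the $224,800 threshold, so the full $8,300 applies.
Student Loan Interest Credit: 14% of the $168,400 excess over $24,300 is $23,576 ≥ base, so the credit is $0.
Total: $4,125 + $2,575 + $8,300 + $0 = $15,000.

$15,000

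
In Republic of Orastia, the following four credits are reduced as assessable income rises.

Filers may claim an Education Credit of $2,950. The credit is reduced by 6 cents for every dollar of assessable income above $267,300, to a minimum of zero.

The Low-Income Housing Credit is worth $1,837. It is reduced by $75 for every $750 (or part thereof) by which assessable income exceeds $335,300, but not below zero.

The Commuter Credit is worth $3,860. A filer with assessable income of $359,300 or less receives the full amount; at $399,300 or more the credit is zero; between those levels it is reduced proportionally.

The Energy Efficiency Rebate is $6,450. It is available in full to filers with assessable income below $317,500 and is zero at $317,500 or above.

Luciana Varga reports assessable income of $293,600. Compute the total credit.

$13,519

Education Credit: 6% of the $26,300 excess over $267,300 is $1,578; credit = $2,950 − $1,578 = $1,372.
Low-Income Housing Credit: $293,600 is at or below the $335,300 threshold, so the full $1,837 applies.
Commuter Credit: $293,600 is at or below the $359,300 threshold, so the full $3,860 applies.
Energy Efficiency Rebate: $293,600 is below the $317,500 cutoff, so the full $6,450 applies.
Total: $1,372 + $1,837 + $3,860 + $6,450 = $13,519.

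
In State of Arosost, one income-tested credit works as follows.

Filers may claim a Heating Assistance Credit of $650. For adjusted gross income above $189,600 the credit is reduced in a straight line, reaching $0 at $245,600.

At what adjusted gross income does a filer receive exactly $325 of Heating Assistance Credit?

$217,600

$325 is 325/650 of the full $650, so 325/650 of the $56,000 range has been used: income = $189,600 + $56,000 × 325/650 = $217,600.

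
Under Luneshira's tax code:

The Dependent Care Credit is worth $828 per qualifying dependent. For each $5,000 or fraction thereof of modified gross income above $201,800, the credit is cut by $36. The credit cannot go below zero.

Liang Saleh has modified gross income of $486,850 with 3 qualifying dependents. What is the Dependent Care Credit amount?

Dependent Care Credit: base = 3 × $828 = $2,484. income exceeds $201,800 by $285,050, which is 58 full-or-partial $5,000 increments; reduction = 58 × $36 = $2,088, leaving $396.

$396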